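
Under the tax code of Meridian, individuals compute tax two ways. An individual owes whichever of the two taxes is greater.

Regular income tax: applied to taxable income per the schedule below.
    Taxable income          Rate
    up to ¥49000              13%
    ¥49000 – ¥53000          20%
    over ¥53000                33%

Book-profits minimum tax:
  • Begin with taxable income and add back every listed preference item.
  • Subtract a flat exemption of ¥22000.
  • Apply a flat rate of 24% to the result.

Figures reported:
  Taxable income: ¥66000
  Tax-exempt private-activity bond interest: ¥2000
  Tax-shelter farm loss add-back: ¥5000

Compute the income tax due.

¥12240

Regular income tax:
  ¥49000 × 13% = ¥6370
  ¥4000 × 20% = ¥800
  ¥13000 × 33% = ¥4290
  → ¥11460

Book-profits minimum tax:
  Adjusted income: ¥66000 + ¥2000 + ¥5000 = ¥73000
  Less exemption ¥22000 → base ¥51000
  ¥51000 × 24% = ¥12240

¥12240 > ¥11460, so the book-profits minimum tax is the binding amount.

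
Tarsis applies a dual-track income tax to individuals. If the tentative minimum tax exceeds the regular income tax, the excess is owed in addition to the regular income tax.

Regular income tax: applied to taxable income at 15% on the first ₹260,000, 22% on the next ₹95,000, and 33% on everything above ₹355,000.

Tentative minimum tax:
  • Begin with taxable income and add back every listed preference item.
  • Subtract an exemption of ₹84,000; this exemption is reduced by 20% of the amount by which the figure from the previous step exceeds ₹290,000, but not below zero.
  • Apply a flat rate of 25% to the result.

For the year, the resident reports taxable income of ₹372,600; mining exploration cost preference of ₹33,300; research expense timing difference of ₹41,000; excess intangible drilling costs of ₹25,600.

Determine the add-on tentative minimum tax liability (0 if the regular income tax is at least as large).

₹40,542

Tentative minimum tax:
  Adjusted income: ₹372,600 + ₹33,300 + ₹41,000 + ₹25,600 = ₹472,500
  Exemption: ₹84,000 − 20% × (₹472,500 − ₹290,000) = ₹84,000 − ₹36,500 = ₹47,500
  Base: ₹472,500 − ₹47,500 = ₹425,000
  ₹425,000 × 25% = ₹106,250

Regular income tax:
  ₹260,000 × 15% = ₹39,000
  ₹95,000 × 22% = ₹20,900
  ₹17,600 × 33% = ₹5,808
  → ₹65,708

Excess of tentative minimum tax over regular income tax: ₹106,250 − ₹65,708 = ₹40,542.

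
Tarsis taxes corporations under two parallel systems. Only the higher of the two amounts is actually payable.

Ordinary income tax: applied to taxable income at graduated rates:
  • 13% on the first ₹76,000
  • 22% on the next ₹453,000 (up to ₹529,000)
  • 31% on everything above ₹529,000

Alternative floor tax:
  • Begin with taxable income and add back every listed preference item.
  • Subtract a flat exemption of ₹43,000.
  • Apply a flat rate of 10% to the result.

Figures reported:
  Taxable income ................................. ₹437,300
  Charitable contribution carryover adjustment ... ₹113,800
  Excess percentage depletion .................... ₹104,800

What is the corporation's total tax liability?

Ordinary income tax:
  ₹76,000 × 13% = ₹9,880
  ₹361,300 × 22% = ₹79,486
  → ₹89,366

Alternative floor tax:
  Adjusted income: ₹437,300 + ₹113,800 + ₹104,800 = ₹655,900
  Less exemption ₹43,000 → base ₹612,900
  ₹612,900 × 10% = ₹61,290

₹89,366 > ₹61,290, so the ordinary income tax governs.

₹89,366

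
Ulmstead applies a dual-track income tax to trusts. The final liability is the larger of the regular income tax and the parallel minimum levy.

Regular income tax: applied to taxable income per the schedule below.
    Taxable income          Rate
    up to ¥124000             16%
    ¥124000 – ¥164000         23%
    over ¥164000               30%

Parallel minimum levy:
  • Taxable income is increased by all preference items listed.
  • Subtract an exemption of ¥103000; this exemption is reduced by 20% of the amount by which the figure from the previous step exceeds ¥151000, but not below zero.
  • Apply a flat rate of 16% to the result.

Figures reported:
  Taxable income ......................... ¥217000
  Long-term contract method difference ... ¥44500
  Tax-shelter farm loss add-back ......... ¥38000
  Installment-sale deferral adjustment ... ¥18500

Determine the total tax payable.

Regular income tax:
  ¥124000 × 16% = ¥19840
  ¥40000 × 23% = ¥9200
  ¥53000 × 30% = ¥15900
  → ¥44940

Parallel minimum levy:
  Adjusted income: ¥217000 + ¥44500 + ¥38000 + ¥18500 = ¥318000
  Exemption: ¥103000 − 20% × (¥318000 − ¥151000) = ¥103000 − ¥33400 = ¥69600
  Base: ¥318000 − ¥69600 = ¥248400
  ¥248400 × 16% = ¥39744

¥44940 > ¥39744, so the regular income tax governs.

¥44940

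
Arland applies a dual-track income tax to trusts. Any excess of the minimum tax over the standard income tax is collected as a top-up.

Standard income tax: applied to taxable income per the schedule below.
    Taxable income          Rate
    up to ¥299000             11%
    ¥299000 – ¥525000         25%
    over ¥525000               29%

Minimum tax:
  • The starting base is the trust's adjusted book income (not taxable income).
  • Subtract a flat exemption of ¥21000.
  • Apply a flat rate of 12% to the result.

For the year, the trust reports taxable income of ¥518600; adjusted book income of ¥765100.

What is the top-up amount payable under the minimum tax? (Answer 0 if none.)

¥1502

Minimum tax:
  Base (adjusted book income): ¥765100
  Less exemption ¥21000 → base ¥744100
  ¥744100 × 12% = ¥89292

Standard income tax:
  ¥299000 × 11% = ¥32890
  ¥219600 × 25% = ¥54900
  → ¥87790

Excess of minimum tax over standard income tax: ¥89292 − ¥87790 = ¥1502.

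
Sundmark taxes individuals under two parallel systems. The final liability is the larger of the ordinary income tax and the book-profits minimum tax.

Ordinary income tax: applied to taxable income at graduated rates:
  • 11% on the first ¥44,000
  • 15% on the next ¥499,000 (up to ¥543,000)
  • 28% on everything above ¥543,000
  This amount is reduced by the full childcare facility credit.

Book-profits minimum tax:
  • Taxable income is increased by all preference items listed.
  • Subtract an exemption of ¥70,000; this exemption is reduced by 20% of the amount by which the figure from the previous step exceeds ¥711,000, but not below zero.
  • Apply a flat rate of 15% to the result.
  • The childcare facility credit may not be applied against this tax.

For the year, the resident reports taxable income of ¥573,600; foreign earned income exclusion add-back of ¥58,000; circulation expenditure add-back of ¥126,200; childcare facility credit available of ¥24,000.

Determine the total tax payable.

¥104,574

Book-profits minimum tax:
  Adjusted income: ¥573,600 + ¥58,000 + ¥126,200 = ¥757,800
  Exemption: ¥70,000 − 20% × (¥757,800 − ¥711,000) = ¥70,000 − ¥9,360 = ¥60,640
  Base: ¥757,800 − ¥60,640 = ¥697,160
  ¥697,160 × 15% = ¥104,574

Ordinary income tax:
  ¥44,000 × 11% = ¥4,840
  ¥499,000 × 15% = ¥74,850
  ¥30,600 × 28% = ¥8,568
  → ¥88,258
  Less childcare facility credit ¥24,000 → ¥64,258

¥104,574 > ¥64,258, so the book-profits minimum tax is the binding amount.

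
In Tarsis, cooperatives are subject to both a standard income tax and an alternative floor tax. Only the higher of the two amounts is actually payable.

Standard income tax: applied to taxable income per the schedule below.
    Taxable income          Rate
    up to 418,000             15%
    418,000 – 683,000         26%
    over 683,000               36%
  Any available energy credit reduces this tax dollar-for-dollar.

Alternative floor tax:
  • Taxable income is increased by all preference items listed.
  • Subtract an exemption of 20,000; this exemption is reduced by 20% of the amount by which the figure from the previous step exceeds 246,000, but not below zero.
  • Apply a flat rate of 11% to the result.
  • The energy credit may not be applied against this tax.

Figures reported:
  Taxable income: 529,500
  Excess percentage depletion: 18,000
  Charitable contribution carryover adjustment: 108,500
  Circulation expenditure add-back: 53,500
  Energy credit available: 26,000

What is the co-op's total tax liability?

78,045

Alternative floor tax:
  Adjusted income: 529,500 + 18,000 + 108,500 + 53,500 = 709,500
  Exemption: 20% × (709,500 − 246,000) = 92,700 ≥ 20,000, so the exemption is fully phased out
  Base: 709,500 − 0 = 709,500
  709,500 × 11% = 78,045

Standard income tax:
  418,000 × 15% = 62,700
  111,500 × 26% = 28,990
  → 91,690
  Less energy credit 26,000 → 65,690

78,045 > 65,690, so the alternative floor tax is the binding amount.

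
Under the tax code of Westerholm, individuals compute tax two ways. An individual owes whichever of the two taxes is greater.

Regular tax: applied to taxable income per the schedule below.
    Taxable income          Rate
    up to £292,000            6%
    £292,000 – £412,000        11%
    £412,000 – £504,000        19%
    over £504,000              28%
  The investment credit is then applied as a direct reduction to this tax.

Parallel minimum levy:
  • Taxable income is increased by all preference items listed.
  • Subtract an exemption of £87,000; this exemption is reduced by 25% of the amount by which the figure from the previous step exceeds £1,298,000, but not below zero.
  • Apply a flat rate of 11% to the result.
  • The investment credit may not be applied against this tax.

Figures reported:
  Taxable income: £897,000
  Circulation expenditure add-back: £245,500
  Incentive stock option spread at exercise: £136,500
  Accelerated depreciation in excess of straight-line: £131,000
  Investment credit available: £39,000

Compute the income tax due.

Parallel minimum levy:
  Adjusted income: £897,000 + £245,500 + £136,500 + £131,000 = £1,410,000
  Exemption: £87,000 − 25% × (£1,410,000 − £1,298,000) = £87,000 − £28,000 = £59,000
  Base: £1,410,000 − £59,000 = £1,351,000
  £1,351,000 × 11% = £148,610

Regular tax:
  £292,000 × 6% = £17,520
  £120,000 × 11% = £13,200
  £92,000 × 19% = £17,480
  £393,000 × 28% = £110,040
  → £158,240
  Less investment credit £39,000 → £119,240

£148,610 > £119,240, so the parallel minimum levy is the binding amount.

£148,610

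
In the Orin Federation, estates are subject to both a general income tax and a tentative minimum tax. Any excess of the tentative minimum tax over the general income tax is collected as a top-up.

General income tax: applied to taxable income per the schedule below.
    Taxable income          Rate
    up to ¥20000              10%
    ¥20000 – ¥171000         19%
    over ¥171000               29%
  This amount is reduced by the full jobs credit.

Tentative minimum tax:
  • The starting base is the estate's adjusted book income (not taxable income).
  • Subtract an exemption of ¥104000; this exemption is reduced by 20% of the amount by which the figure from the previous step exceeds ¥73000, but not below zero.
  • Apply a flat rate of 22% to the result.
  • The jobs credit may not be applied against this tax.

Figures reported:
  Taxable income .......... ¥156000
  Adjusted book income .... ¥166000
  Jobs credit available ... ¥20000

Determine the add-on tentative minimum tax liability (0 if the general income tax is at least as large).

¥9892

General income tax:
  ¥20000 × 10% = ¥2000
  ¥136000 × 19% = ¥25840
  → ¥27840
  Less jobs credit ¥20000 → ¥7840

Tentative minimum tax:
  Base (adjusted book income): ¥166000
  Exemption: ¥104000 − 20% × (¥166000 − ¥73000) = ¥104000 − ¥18600 = ¥85400
  Base: ¥166000 − ¥85400 = ¥80600
  ¥80600 × 22% = ¥17732

Excess of tentative minimum tax over general income tax: ¥17732 − ¥7840 = ¥9892.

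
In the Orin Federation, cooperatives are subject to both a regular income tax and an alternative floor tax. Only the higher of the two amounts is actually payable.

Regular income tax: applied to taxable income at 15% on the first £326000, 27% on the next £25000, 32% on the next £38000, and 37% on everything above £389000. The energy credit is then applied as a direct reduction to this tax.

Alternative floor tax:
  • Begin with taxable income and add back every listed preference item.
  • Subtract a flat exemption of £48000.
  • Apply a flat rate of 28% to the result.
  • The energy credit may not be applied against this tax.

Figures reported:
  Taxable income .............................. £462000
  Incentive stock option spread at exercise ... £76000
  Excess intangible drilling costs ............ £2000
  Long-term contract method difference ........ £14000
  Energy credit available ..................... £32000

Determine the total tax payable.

Regular income tax:
  £326000 × 15% = £48900
  £25000 × 27% = £6750
  £38000 × 32% = £12160
  £73000 × 37% = £27010
  → £94820
  Less energy credit £32000 → £62820

Alternative floor tax:
  Adjusted income: £462000 + £76000 + £2000 + £14000 = £554000
  Less exemption £48000 → base £506000
  £506000 × 28% = £141680

£141680 > £62820, so the alternative floor tax is the binding amount.

£141680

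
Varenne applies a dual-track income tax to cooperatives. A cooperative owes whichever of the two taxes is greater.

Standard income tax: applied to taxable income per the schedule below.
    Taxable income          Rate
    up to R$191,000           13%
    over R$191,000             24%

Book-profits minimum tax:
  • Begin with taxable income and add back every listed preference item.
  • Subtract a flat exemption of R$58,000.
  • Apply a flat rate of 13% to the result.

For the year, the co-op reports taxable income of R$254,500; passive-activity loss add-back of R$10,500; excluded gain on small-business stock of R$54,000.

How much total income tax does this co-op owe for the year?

Book-profits minimum tax:
  Adjusted income: R$254,500 + R$10,500 + R$54,000 = R$319,000
  Less exemption R$58,000 → base R$261,000
  R$261,000 × 13% = R$33,930

Standard income tax:
  R$191,000 × 13% = R$24,830
  R$63,500 × 24% = R$15,240
  → R$40,070

R$40,070 > R$33,930, so the standard income tax governs.

R$40,070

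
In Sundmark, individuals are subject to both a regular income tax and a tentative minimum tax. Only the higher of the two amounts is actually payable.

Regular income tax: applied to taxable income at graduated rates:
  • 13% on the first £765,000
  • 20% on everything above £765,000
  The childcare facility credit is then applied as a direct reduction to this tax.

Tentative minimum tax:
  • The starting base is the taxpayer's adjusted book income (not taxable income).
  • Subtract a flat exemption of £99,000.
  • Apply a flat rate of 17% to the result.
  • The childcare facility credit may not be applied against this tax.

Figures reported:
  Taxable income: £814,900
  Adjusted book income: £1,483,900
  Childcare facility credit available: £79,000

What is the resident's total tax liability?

£235,433

Regular income tax:
  £765,000 × 13% = £99,450
  £49,900 × 20% = £9,980
  → £109,430
  Less childcare facility credit £79,000 → £30,430

Tentative minimum tax:
  Base (adjusted book income): £1,483,900
  Less exemption £99,000 → base £1,384,900
  £1,384,900 × 17% = £235,433

£235,433 > £30,430, so the tentative minimum tax is the binding amount.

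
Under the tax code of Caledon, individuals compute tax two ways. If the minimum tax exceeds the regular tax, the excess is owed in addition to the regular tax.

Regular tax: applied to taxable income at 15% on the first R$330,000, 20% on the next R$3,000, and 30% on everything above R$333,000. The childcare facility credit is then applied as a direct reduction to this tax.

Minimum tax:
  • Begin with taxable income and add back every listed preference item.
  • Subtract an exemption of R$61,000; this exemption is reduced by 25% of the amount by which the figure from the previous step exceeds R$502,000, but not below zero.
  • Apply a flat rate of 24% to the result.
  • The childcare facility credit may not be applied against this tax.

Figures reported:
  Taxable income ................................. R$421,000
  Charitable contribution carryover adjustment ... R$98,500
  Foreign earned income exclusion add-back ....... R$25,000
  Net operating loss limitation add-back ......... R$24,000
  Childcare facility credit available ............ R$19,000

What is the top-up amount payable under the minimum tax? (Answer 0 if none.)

Regular tax:
  R$330,000 × 15% = R$49,500
  R$3,000 × 20% = R$600
  R$88,000 × 30% = R$26,400
  → R$76,500
  Less childcare facility credit R$19,000 → R$57,500

Minimum tax:
  Adjusted income: R$421,000 + R$98,500 + R$25,000 + R$24,000 = R$568,500
  Exemption: R$61,000 − 25% × (R$568,500 − R$502,000) = R$61,000 − R$16,625 = R$44,375
  Base: R$568,500 − R$44,375 = R$524,125
  R$524,125 × 24% = R$125,790

Excess of minimum tax over regular tax: R$125,790 − R$57,500 = R$68,290.

R$68,290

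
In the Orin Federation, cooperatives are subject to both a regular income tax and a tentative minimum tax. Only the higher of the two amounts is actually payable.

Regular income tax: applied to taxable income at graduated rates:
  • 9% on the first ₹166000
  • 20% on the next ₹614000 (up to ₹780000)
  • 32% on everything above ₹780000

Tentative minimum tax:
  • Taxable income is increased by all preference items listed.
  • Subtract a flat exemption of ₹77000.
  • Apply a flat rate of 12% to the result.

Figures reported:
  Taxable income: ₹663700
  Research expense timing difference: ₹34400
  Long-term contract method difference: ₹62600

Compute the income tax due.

Regular income tax:
  ₹166000 × 9% = ₹14940
  ₹497700 × 20% = ₹99540
  → ₹114480

Tentative minimum tax:
  Adjusted income: ₹663700 + ₹34400 + ₹62600 = ₹760700
  Less exemption ₹77000 → base ₹683700
  ₹683700 × 12% = ₹82044

₹114480 > ₹82044, so the regular income tax governs.

₹114480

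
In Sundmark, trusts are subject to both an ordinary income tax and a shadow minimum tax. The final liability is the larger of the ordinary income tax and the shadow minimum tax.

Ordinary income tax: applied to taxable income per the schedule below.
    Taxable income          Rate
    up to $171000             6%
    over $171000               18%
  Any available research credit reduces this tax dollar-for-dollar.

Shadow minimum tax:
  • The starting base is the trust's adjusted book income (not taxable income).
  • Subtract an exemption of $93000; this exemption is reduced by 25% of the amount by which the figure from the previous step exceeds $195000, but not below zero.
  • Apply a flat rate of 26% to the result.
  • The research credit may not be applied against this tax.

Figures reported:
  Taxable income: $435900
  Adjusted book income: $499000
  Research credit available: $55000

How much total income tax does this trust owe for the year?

$125320

Shadow minimum tax:
  Base (adjusted book income): $499000
  Exemption: $93000 − 25% × ($499000 − $195000) = $93000 − $76000 = $17000
  Base: $499000 − $17000 = $482000
  $482000 × 26% = $125320

Ordinary income tax:
  $171000 × 6% = $10260
  $264900 × 18% = $47682
  → $57942
  Less research credit $55000 → $2942

$125320 > $2942, so the shadow minimum tax is the binding amount.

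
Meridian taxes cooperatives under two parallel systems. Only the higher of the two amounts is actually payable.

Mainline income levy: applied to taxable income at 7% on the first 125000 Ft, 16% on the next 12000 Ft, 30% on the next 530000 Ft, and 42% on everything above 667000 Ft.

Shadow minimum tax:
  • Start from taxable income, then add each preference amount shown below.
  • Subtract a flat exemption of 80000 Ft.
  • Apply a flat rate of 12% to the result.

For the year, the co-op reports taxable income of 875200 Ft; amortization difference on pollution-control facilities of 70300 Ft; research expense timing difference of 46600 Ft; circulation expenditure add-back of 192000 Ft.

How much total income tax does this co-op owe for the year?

Shadow minimum tax:
  Adjusted income: 875200 Ft + 70300 Ft + 46600 Ft + 192000 Ft = 1184100 Ft
  Less exemption 80000 Ft → base 1104100 Ft
  1104100 Ft × 12% = 132492 Ft

Mainline income levy:
  125000 Ft × 7% = 8750 Ft
  12000 Ft × 16% = 1920 Ft
  530000 Ft × 30% = 159000 Ft
  208200 Ft × 42% = 87444 Ft
  → 257114 Ft

257114 Ft > 132492 Ft, so the mainline income levy governs.

257114 Ft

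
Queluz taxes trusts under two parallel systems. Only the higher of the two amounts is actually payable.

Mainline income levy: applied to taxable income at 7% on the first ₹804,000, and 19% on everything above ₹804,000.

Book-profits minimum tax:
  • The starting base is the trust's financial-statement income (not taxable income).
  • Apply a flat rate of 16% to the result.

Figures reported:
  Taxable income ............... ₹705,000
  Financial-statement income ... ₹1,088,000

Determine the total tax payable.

Book-profits minimum tax:
  Base (financial-statement income): ₹1,088,000
  ₹1,088,000 × 16% = ₹174,080

Mainline income levy:
  ₹705,000 × 7% = ₹49,350

₹174,080 > ₹49,350, so the book-profits minimum tax is the binding amount.

₹174,080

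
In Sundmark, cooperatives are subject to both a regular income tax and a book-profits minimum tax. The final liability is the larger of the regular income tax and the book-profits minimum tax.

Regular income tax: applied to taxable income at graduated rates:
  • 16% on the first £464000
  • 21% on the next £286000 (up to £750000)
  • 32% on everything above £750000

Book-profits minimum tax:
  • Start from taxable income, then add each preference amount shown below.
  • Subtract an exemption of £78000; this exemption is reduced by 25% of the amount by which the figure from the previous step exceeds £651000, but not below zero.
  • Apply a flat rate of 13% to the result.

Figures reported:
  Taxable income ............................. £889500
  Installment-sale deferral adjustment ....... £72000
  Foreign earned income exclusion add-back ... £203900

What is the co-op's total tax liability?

£178940

Regular income tax:
  £464000 × 16% = £74240
  £286000 × 21% = £60060
  £139500 × 32% = £44640
  → £178940

Book-profits minimum tax:
  Adjusted income: £889500 + £72000 + £203900 = £1165400
  Exemption: 25% × (£1165400 − £651000) = £128600 ≥ £78000, so the exemption is fully phased out
  Base: £1165400 − £0 = £1165400
  £1165400 × 13% = £151502

£178940 > £151502, so the regular income tax governs.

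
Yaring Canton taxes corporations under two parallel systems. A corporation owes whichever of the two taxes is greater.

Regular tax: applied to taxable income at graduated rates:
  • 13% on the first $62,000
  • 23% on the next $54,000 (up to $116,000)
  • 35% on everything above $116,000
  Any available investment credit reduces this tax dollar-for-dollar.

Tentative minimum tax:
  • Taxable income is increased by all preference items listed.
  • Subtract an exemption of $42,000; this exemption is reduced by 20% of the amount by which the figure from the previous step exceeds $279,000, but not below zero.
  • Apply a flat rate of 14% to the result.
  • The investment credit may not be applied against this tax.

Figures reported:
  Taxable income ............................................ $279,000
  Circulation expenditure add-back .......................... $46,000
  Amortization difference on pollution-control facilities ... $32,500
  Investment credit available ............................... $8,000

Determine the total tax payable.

$69,530

Regular tax:
  $62,000 × 13% = $8,060
  $54,000 × 23% = $12,420
  $163,000 × 35% = $57,050
  → $77,530
  Less investment credit $8,000 → $69,530

Tentative minimum tax:
  Adjusted income: $279,000 + $46,000 + $32,500 = $357,500
  Exemption: $42,000 − 20% × ($357,500 − $279,000) = $42,000 − $15,700 = $26,300
  Base: $357,500 − $26,300 = $331,200
  $331,200 × 14% = $46,368

$69,530 > $46,368, so the regular tax governs.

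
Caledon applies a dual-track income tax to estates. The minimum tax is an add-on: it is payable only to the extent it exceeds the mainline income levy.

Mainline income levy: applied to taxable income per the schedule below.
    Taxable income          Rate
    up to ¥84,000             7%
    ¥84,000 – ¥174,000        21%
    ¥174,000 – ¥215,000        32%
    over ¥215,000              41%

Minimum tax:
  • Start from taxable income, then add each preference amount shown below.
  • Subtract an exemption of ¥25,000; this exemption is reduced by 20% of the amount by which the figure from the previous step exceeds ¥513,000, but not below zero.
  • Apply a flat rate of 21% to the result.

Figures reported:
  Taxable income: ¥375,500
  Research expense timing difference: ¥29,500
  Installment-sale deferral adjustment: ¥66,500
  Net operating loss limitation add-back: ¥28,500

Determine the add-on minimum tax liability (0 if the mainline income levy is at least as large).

Mainline income levy:
  ¥84,000 × 7% = ¥5,880
  ¥90,000 × 21% = ¥18,900
  ¥41,000 × 32% = ¥13,120
  ¥160,500 × 41% = ¥65,805
  → ¥103,705

Minimum tax:
  Adjusted income: ¥375,500 + ¥29,500 + ¥66,500 + ¥28,500 = ¥500,000
  Exemption: ¥500,000 ≤ ¥513,000, so full ¥25,000 applies
  Base: ¥500,000 − ¥25,000 = ¥475,000
  ¥475,000 × 21% = ¥99,750

¥99,750 ≤ ¥103,705, so no add-on is due.

¥0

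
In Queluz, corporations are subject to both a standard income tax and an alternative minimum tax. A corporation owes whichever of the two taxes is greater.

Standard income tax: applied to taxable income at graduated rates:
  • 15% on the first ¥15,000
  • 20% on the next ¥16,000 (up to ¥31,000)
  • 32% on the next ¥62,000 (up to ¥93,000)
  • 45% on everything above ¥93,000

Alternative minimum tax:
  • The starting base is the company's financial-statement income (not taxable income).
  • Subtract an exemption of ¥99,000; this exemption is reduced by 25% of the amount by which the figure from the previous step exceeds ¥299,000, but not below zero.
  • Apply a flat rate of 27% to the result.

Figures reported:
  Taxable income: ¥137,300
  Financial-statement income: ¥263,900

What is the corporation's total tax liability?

¥45,225

Alternative minimum tax:
  Base (financial-statement income): ¥263,900
  Exemption: ¥263,900 ≤ ¥299,000, so full ¥99,000 applies
  Base: ¥263,900 − ¥99,000 = ¥164,900
  ¥164,900 × 27% = ¥44,523

Standard income tax:
  ¥15,000 × 15% = ¥2,250
  ¥16,000 × 20% = ¥3,200
  ¥62,000 × 32% = ¥19,840
  ¥44,300 × 45% = ¥19,935
  → ¥45,225

¥45,225 > ¥44,523, so the standard income tax governs.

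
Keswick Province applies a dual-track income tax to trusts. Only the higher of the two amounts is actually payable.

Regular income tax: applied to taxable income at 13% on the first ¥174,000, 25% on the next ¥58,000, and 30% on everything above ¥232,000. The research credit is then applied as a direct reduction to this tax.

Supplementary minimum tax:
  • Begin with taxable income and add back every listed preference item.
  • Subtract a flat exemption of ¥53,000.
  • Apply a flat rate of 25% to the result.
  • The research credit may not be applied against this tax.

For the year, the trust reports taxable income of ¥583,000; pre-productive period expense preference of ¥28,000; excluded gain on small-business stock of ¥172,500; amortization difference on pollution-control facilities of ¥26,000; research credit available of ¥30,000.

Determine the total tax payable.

¥189,125

Regular income tax:
  ¥174,000 × 13% = ¥22,620
  ¥58,000 × 25% = ¥14,500
  ¥351,000 × 30% = ¥105,300
  → ¥142,420
  Less research credit ¥30,000 → ¥112,420

Supplementary minimum tax:
  Adjusted income: ¥583,000 + ¥28,000 + ¥172,500 + ¥26,000 = ¥809,500
  Less exemption ¥53,000 → base ¥756,500
  ¥756,500 × 25% = ¥189,125

¥189,125 > ¥112,420, so the supplementary minimum tax is the binding amount.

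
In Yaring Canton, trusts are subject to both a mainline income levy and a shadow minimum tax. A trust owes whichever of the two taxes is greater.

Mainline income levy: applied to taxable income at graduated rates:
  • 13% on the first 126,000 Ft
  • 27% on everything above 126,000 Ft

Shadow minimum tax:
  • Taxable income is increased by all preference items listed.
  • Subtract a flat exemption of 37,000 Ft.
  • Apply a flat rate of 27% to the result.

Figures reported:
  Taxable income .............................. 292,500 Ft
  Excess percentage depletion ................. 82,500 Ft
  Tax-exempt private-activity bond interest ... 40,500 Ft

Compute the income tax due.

102,195 Ft

Mainline income levy:
  126,000 Ft × 13% = 16,380 Ft
  166,500 Ft × 27% = 44,955 Ft
  → 61,335 Ft

Shadow minimum tax:
  Adjusted income: 292,500 Ft + 82,500 Ft + 40,500 Ft = 415,500 Ft
  Less exemption 37,000 Ft → base 378,500 Ft
  378,500 Ft × 27% = 102,195 Ft

102,195 Ft > 61,335 Ft, so the shadow minimum tax is the binding amount.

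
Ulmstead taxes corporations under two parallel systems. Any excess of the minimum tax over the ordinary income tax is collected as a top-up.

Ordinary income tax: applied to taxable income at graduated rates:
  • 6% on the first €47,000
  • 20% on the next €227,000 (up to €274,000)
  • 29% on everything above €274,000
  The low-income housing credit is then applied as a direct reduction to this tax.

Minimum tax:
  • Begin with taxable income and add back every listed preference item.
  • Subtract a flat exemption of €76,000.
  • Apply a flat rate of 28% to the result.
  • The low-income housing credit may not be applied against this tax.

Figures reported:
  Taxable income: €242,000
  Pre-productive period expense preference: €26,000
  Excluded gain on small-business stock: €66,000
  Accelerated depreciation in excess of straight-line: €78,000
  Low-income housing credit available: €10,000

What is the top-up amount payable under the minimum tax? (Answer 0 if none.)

€62,260

Minimum tax:
  Adjusted income: €242,000 + €26,000 + €66,000 + €78,000 = €412,000
  Less exemption €76,000 → base €336,000
  €336,000 × 28% = €94,080

Ordinary income tax:
  €47,000 × 6% = €2,820
  €195,000 × 20% = €39,000
  → €41,820
  Less low-income housing credit €10,000 → €31,820

Excess of minimum tax over ordinary income tax: €94,080 − €31,820 = €62,260.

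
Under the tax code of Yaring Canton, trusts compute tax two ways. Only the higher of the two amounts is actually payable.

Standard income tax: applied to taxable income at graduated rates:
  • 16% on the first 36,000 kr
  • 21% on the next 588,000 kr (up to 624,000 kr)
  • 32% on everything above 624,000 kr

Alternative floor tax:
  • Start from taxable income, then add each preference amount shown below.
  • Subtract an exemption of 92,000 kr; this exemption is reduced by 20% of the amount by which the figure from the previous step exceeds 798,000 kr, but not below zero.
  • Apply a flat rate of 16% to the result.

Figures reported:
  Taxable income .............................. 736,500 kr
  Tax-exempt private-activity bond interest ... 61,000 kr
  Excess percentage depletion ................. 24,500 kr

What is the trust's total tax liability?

Alternative floor tax:
  Adjusted income: 736,500 kr + 61,000 kr + 24,500 kr = 822,000 kr
  Exemption: 92,000 kr − 20% × (822,000 kr − 798,000 kr) = 92,000 kr − 4,800 kr = 87,200 kr
  Base: 822,000 kr − 87,200 kr = 734,800 kr
  734,800 kr × 16% = 117,568 kr

Standard income tax:
  36,000 kr × 16% = 5,760 kr
  588,000 kr × 21% = 123,480 kr
  112,500 kr × 32% = 36,000 kr
  → 165,240 kr

165,240 kr > 117,568 kr, so the standard income tax governs.

165,240 kr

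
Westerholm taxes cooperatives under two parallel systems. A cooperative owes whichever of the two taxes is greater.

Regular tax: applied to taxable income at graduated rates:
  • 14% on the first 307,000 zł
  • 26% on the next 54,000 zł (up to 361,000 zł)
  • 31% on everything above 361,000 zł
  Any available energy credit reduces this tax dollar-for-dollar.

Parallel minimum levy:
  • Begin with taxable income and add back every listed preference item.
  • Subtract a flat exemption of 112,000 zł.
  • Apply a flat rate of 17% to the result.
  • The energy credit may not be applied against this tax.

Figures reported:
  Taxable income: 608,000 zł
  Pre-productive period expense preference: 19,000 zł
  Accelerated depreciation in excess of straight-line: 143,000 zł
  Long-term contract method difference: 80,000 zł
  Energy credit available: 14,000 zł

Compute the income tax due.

125,460 zł

Parallel minimum levy:
  Adjusted income: 608,000 zł + 19,000 zł + 143,000 zł + 80,000 zł = 850,000 zł
  Less exemption 112,000 zł → base 738,000 zł
  738,000 zł × 17% = 125,460 zł

Regular tax:
  307,000 zł × 14% = 42,980 zł
  54,000 zł × 26% = 14,040 zł
  247,000 zł × 31% = 76,570 zł
  → 133,590 zł
  Less energy credit 14,000 zł → 119,590 zł

125,460 zł > 119,590 zł, so the parallel minimum levy is the binding amount.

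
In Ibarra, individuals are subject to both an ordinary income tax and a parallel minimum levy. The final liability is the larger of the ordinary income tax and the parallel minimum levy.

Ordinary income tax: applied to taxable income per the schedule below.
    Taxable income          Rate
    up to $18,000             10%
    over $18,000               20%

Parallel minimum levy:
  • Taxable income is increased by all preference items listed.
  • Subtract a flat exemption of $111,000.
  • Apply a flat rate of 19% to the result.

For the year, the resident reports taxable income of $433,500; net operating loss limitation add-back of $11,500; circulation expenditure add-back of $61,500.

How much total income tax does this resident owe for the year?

Parallel minimum levy:
  Adjusted income: $433,500 + $11,500 + $61,500 = $506,500
  Less exemption $111,000 → base $395,500
  $395,500 × 19% = $75,145

Ordinary income tax:
  $18,000 × 10% = $1,800
  $415,500 × 20% = $83,100
  → $84,900

$84,900 > $75,145, so the ordinary income tax governs.

$84,900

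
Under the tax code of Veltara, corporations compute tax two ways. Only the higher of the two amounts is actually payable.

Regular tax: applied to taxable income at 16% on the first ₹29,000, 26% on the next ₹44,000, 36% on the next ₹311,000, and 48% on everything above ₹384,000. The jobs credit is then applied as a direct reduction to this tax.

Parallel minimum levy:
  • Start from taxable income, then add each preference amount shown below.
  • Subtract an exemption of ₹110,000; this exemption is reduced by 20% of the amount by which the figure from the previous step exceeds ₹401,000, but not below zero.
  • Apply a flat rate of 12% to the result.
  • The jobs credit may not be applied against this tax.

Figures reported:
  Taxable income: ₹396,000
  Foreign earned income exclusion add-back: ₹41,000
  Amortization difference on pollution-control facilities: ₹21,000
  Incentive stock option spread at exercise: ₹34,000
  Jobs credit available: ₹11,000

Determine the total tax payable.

₹122,800

Parallel minimum levy:
  Adjusted income: ₹396,000 + ₹41,000 + ₹21,000 + ₹34,000 = ₹492,000
  Exemption: ₹110,000 − 20% × (₹492,000 − ₹401,000) = ₹110,000 − ₹18,200 = ₹91,800
  Base: ₹492,000 − ₹91,800 = ₹400,200
  ₹400,200 × 12% = ₹48,024

Regular tax:
  ₹29,000 × 16% = ₹4,640
  ₹44,000 × 26% = ₹11,440
  ₹311,000 × 36% = ₹111,960
  ₹12,000 × 48% = ₹5,760
  → ₹133,800
  Less jobs credit ₹11,000 → ₹122,800

₹122,800 > ₹48,024, so the regular tax governs.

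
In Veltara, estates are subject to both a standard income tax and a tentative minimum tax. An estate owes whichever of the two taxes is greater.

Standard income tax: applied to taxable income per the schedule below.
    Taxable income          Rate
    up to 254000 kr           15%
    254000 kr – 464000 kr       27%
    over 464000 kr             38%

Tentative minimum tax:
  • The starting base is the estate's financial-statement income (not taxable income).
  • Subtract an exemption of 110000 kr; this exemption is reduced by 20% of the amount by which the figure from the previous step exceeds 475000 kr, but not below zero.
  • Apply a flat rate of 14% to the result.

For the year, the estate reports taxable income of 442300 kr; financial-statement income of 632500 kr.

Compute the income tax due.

88941 kr

Tentative minimum tax:
  Base (financial-statement income): 632500 kr
  Exemption: 110000 kr − 20% × (632500 kr − 475000 kr) = 110000 kr − 31500 kr = 78500 kr
  Base: 632500 kr − 78500 kr = 554000 kr
  554000 kr × 14% = 77560 kr

Standard income tax:
  254000 kr × 15% = 38100 kr
  188300 kr × 27% = 50841 kr
  → 88941 kr

88941 kr > 77560 kr, so the standard income tax governs.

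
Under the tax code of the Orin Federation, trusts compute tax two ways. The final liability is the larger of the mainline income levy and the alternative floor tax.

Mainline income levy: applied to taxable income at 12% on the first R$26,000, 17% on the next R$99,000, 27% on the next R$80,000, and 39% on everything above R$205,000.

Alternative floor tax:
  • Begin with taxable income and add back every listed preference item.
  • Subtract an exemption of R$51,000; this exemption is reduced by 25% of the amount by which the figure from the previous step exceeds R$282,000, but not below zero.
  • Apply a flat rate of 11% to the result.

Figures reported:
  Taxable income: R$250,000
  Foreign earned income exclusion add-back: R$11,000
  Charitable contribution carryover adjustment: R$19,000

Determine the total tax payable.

R$59,100

Alternative floor tax:
  Adjusted income: R$250,000 + R$11,000 + R$19,000 = R$280,000
  Exemption: R$280,000 ≤ R$282,000, so full R$51,000 applies
  Base: R$280,000 − R$51,000 = R$229,000
  R$229,000 × 11% = R$25,190

Mainline income levy:
  R$26,000 × 12% = R$3,120
  R$99,000 × 17% = R$16,830
  R$80,000 × 27% = R$21,600
  R$45,000 × 39% = R$17,550
  → R$59,100

R$59,100 > R$25,190, so the mainline income levy governs.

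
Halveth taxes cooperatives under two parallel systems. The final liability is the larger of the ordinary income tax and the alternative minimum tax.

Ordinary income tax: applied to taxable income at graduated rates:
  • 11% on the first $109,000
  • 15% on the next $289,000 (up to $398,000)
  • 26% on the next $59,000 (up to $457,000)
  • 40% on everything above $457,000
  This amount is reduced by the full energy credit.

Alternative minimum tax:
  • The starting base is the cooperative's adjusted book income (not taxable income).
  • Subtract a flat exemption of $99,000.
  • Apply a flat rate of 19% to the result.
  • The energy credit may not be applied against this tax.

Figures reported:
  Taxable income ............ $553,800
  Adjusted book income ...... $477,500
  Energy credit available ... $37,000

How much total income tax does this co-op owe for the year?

$72,400

Alternative minimum tax:
  Base (adjusted book income): $477,500
  Less exemption $99,000 → base $378,500
  $378,500 × 19% = $71,915

Ordinary income tax:
  $109,000 × 11% = $11,990
  $289,000 × 15% = $43,350
  $59,000 × 26% = $15,340
  $96,800 × 40% = $38,720
  → $109,400
  Less energy credit $37,000 → $72,400

$72,400 > $71,915, so the ordinary income tax governs.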